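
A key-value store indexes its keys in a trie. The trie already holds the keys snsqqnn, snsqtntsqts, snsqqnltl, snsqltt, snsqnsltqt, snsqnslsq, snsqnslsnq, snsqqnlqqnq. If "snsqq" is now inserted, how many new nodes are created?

0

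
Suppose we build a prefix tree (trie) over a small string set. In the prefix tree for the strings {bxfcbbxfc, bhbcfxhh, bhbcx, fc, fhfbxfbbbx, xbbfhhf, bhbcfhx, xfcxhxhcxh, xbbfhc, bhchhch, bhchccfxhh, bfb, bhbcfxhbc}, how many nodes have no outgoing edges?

13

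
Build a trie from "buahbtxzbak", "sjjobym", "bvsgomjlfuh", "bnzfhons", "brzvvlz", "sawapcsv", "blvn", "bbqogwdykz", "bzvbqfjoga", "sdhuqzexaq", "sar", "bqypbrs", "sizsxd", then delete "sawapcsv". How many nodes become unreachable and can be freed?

A node on "sawapcsv"'s path can go only if nothing else ends at it or branches off below it.
The suffix "wapcsv" (6 nodes) is used only by "sawapcsv"; the node for "sa" still has the child "r", so pruning stops there.
Nodes removed: 6

6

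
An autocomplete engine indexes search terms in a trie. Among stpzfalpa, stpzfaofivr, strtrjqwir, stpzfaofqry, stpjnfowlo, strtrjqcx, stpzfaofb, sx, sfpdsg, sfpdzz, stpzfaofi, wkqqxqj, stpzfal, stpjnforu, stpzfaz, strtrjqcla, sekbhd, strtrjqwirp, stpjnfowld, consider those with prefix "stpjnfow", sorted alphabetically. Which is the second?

stpjnfowlo

Filter for "stpjnfow…" and sort: "stpjnfowld", "stpjnfowlo"
The 2nd is stpjnfowlo.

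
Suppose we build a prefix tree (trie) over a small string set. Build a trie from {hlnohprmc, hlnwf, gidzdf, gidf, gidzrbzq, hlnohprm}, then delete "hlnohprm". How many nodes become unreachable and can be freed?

0

A node on "hlnohprm"'s path can go only if nothing else ends at it or branches off below it.
Every node on "hlnohprm" is still needed (e.g. by "hlnohprmc"), so nothing is freed.
Nodes removed: 0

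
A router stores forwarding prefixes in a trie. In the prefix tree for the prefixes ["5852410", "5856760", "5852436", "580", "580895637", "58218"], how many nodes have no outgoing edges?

5

A leaf is a node with no children — equivalently, the end of a word that is not a proper prefix of any other stored word.
Those words: "580895637", "58218", "5852410", "5852436", "5856760"
Leaf count: 5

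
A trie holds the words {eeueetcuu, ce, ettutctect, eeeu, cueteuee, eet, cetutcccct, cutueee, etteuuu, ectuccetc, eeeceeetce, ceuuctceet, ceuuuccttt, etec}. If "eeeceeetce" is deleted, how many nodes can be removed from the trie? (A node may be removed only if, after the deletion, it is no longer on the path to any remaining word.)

A node on "eeeceeetce"'s path can go only if nothing else ends at it or branches off below it.
The suffix "ceeetce" (7 nodes) is used only by "eeeceeetce"; the node for "eee" still has the child "u", so pruning stops there.
Nodes removed: 7

7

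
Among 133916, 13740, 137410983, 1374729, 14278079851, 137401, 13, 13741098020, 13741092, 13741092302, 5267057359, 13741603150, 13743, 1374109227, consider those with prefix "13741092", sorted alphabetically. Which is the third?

Filter for "13741092…" and sort: "13741092", "1374109227", "13741092302"
Position 3: 13741092302

13741092302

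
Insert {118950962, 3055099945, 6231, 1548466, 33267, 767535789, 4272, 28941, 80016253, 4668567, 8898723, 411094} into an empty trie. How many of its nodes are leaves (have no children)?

12

Leaves are exactly the stored words that no other stored word extends.
Those words: "118950962", "1548466", "28941", "3055099945", "33267", "411094", "4272", "4668567", "6231", "767535789", "80016253", "8898723"
Leaf count: 12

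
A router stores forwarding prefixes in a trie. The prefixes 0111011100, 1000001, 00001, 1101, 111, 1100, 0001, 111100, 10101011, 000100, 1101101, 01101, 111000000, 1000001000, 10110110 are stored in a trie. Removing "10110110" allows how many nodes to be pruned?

A node on "10110110"'s path can go only if nothing else ends at it or branches off below it.
The suffix "10110" (5 nodes) is used only by "10110110"; the node for "101" still has the child "0", so pruning stops there.
Nodes removed: 5

5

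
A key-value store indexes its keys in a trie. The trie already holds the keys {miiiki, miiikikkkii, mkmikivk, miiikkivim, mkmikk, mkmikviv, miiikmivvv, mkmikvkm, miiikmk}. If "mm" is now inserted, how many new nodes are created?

1

"m" is already a path in the trie; the remaining "m" must be added.
New nodes needed: |"mm"| − 1 = 2 − 1 = 1.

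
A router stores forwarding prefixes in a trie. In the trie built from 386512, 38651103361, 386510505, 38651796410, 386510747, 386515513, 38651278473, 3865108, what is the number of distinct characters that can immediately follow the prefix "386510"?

3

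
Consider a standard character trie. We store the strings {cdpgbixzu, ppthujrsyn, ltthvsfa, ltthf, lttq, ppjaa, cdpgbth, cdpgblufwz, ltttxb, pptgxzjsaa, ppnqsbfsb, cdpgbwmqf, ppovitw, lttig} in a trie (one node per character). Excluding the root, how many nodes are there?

67

For each word, the new-node count is its length minus the longest prefix already in the trie:
  "cdpgbixzu" → 9 new (c, d, p, g, b, i, x, z, u)
  "ppthujrsyn" → 10 new (p, p, t, h, u, j, r, s, y, n)
  "ltthvsfa" → 8 new (l, t, t, h, v, s, f, a)
  "ltthf" → prefix "ltth" already present; 1 new (f)
  "lttq" → prefix "ltt" already present; 1 new (q)
  "ppjaa" → prefix "pp" already present; 3 new (j, a, a)
  "cdpgbth" → prefix "cdpgb" already present; 2 new (t, h)
  "cdpgblufwz" → prefix "cdpgb" already present; 5 new (l, u, f, w, z)
  "ltttxb" → prefix "ltt" already present; 3 new (t, x, b)
  "pptgxzjsaa" → prefix "ppt" already present; 7 new (g, x, z, j, s, a, a)
  "ppnqsbfsb" → prefix "pp" already present; 7 new (n, q, s, b, f, s, b)
  "cdpgbwmqf" → prefix "cdpgb" already present; 4 new (w, m, q, f)
  "ppovitw" → prefix "pp" already present; 5 new (o, v, i, t, w)
  "lttig" → prefix "ltt" already present; 2 new (i, g)
Total nodes = 9 + 10 + 8 + 1 + 1 + 3 + 2 + 5 + 3 + 7 + 7 + 4 + 5 + 2 = 67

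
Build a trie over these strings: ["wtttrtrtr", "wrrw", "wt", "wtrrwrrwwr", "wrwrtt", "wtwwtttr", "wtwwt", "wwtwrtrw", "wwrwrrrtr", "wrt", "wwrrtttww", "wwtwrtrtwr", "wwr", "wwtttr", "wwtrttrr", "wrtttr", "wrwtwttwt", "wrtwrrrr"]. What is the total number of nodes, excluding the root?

For each word, the new-node count is its length minus the longest prefix already in the trie:
  "wtttrtrtr" → 9 new (w, t, t, t, r, t, r, t, r)
  "wrrw" → prefix "w" already present; 3 new (r, r, w)
  "wt" → prefix "wt" already present; 0 new (none)
  "wtrrwrrwwr" → prefix "wt" already present; 8 new (r, r, w, r, r, w, w, r)
  "wrwrtt" → prefix "wr" already present; 4 new (w, r, t, t)
  "wtwwtttr" → prefix "wt" already present; 6 new (w, w, t, t, t, r)
  "wtwwt" → prefix "wtwwt" already present; 0 new (none)
  "wwtwrtrw" → prefix "w" already present; 7 new (w, t, w, r, t, r, w)
  "wwrwrrrtr" → prefix "ww" already present; 7 new (r, w, r, r, r, t, r)
  "wrt" → prefix "wr" already present; 1 new (t)
  "wwrrtttww" → prefix "wwr" already present; 6 new (r, t, t, t, w, w)
  "wwtwrtrtwr" → prefix "wwtwrtr" already present; 3 new (t, w, r)
  "wwr" → prefix "wwr" already present; 0 new (none)
  "wwtttr" → prefix "wwt" already present; 3 new (t, t, r)
  "wwtrttrr" → prefix "wwt" already present; 5 new (r, t, t, r, r)
  "wrtttr" → prefix "wrt" already present; 3 new (t, t, r)
  "wrwtwttwt" → prefix "wrw" already present; 6 new (t, w, t, t, w, t)
  "wrtwrrrr" → prefix "wrt" already present; 5 new (w, r, r, r, r)
Total nodes = 9 + 3 + 0 + 8 + 4 + 6 + 0 + 7 + 7 + 1 + 6 + 3 + 0 + 3 + 5 + 3 + 6 + 5 = 76

76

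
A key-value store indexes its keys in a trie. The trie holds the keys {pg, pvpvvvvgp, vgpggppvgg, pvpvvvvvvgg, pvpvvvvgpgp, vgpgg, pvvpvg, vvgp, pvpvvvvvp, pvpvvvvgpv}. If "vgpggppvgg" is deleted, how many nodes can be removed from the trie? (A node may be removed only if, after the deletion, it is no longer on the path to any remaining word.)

5

After clearing the end-marker at "vgpggppvgg", prune upward until reaching a node still needed by another word.
The suffix "ppvgg" (5 nodes) is used only by "vgpggppvgg"; "vgpgg" is itself a stored word, so pruning stops there.
Nodes removed: 5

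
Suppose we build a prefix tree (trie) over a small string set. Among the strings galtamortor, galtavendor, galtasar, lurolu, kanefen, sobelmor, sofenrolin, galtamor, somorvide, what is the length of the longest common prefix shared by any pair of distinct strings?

8

Equivalently: take the maximum, over all pairs, of their longest common prefix length.
"galtamor" and "galtamortor" agree on "galtamor" (8 characters) before diverging; nothing deeper is shared.
Longest shared-prefix length: 8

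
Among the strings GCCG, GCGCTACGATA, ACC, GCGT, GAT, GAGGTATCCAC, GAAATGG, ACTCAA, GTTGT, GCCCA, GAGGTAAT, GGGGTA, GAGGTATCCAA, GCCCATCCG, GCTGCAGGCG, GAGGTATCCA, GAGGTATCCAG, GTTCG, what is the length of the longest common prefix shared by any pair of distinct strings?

10

Equivalently: take the maximum, over all pairs, of their longest common prefix length.
"GAGGTATCCA" and "GAGGTATCCAA" agree on "GAGGTATCCA" (10 characters) before diverging; nothing deeper is shared.
Longest shared-prefix length: 10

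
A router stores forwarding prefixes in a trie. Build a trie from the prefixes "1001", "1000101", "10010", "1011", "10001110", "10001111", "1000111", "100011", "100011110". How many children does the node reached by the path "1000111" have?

2

Follow the path "1000111" to its node, then look at its outgoing edges.
Distinct next characters after "1000111": 0, 1.
That node has 2 child edges.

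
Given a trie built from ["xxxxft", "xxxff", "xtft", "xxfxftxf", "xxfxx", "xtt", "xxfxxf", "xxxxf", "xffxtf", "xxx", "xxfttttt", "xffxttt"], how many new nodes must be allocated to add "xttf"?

"xtt" is already a path in the trie; the remaining "f" must be added.
New nodes needed: |"xttf"| − 3 = 4 − 3 = 1.

1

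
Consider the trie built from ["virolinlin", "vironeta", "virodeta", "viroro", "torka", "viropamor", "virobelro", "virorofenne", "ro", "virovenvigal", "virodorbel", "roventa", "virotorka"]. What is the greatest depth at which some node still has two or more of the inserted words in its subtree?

Equivalently: take the maximum, over all pairs, of their longest common prefix length.
e.g. "viroro" and "virorofenne" share the prefix "viroro" of length 6; no pair shares a longer one.
Longest shared-prefix length: 6

6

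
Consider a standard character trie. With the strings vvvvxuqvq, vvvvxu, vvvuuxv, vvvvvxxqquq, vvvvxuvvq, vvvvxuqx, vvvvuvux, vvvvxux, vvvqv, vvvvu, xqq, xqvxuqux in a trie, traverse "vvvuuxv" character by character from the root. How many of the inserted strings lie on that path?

1

Traverse "vvvuuxv" character by character; count nodes along the way that are marked as word ends.
Prefixes of the query that are stored words: "vvvuuxv"
Count: 1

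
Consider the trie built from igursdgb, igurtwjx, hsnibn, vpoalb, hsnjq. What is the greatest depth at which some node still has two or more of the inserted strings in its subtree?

The deepest shared node is where two words last agree before diverging.
e.g. "igursdgb" and "igurtwjx" share the prefix "igur" of length 4; no pair shares a longer one.
Longest shared-prefix length: 4

4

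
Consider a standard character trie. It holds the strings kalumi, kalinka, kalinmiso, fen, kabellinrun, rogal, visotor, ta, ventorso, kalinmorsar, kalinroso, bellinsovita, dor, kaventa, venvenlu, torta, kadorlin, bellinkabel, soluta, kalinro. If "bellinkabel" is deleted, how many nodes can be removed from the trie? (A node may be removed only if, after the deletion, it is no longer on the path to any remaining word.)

Walk "bellinkabel" from the leaf back toward the root, removing each node that no remaining word uses.
The suffix "kabel" (5 nodes) is used only by "bellinkabel"; the node for "bellin" still has the child "s", so pruning stops there.
Nodes removed: 5

5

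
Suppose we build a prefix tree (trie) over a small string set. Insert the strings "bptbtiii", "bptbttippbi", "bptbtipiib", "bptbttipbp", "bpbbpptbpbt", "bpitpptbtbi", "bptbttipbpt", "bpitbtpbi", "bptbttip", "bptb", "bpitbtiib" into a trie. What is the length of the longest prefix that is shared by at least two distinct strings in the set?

Look for the deepest trie node that still has at least two words in its subtree.
e.g. "bptbttipbp" and "bptbttipbpt" share the prefix "bptbttipbp" of length 10; no pair shares a longer one.
Longest shared-prefix length: 10

10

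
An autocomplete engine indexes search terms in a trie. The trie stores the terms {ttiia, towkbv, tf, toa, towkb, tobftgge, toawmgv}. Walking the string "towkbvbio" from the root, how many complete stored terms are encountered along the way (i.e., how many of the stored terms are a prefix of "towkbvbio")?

Walk "towkbvbio" from the root; an end-of-word marker is hit whenever a stored word is a prefix of "towkbvbio".
Prefixes of the query that are stored words: "towkb", "towkbv"
Count: 2

2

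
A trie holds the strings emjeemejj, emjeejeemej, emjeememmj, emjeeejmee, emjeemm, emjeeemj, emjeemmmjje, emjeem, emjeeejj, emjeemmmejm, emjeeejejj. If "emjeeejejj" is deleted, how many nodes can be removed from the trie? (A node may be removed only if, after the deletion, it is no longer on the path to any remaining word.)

After clearing the end-marker at "emjeeejejj", prune upward until reaching a node still needed by another word.
The suffix "ejj" (3 nodes) is used only by "emjeeejejj"; the node for "emjeeej" still has the child "m", so pruning stops there.
Nodes removed: 3

3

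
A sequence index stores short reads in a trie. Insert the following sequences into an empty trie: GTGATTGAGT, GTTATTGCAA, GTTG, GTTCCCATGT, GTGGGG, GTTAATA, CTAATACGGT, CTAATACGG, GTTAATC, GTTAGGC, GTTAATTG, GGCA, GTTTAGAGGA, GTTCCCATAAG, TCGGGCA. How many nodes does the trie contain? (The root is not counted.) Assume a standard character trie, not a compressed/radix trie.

Count nodes per top-level branch (shared prefixes stored once):
  'C'-branch (CTAATACGG, CTAATACGGT): 10 nodes
  'G'-branch (GGCA, GTGATTGAGT, GTGGGG, GTTAATA, GTTAATC, GTTAATTG, GTTAGGC, GTTATTGCAA, GTTCCCATAAG, GTTCCCATGT, GTTG, GTTTAGAGGA): 51 nodes
  'T'-branch (TCGGGCA): 7 nodes
Sum: 68

68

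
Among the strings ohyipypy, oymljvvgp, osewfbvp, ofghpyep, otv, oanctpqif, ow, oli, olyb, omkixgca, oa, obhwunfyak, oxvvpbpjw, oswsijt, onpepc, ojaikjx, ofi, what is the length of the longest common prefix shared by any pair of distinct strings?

2

Equivalently: take the maximum, over all pairs, of their longest common prefix length.
"oa" and "oanctpqif" agree on "oa" (2 characters) before diverging; nothing deeper is shared.
Longest shared-prefix length: 2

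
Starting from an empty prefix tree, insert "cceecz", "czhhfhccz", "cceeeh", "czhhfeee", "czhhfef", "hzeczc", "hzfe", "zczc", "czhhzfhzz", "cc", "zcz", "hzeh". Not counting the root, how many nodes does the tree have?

Insert word by word; a character creates a node only if that edge doesn't already exist:
  "cceecz" → 6 new (c, c, e, e, c, z)
  "czhhfhccz" → prefix "c" already present; 8 new (z, h, h, f, h, c, c, z)
  "cceeeh" → prefix "ccee" already present; 2 new (e, h)
  "czhhfeee" → prefix "czhhf" already present; 3 new (e, e, e)
  "czhhfef" → prefix "czhhfe" already present; 1 new (f)
  "hzeczc" → 6 new (h, z, e, c, z, c)
  "hzfe" → prefix "hz" already present; 2 new (f, e)
  "zczc" → 4 new (z, c, z, c)
  "czhhzfhzz" → prefix "czhh" already present; 5 new (z, f, h, z, z)
  "cc" → prefix "cc" already present; 0 new (none)
  "zcz" → prefix "zcz" already present; 0 new (none)
  "hzeh" → prefix "hze" already present; 1 new (h)
Total nodes = 6 + 8 + 2 + 3 + 1 + 6 + 2 + 4 + 5 + 0 + 0 + 1 = 38

38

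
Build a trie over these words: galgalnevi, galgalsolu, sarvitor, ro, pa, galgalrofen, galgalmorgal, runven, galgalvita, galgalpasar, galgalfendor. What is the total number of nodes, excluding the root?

For each word, the new-node count is its length minus the longest prefix already in the trie:
  "galgalnevi" → 10 new (g, a, l, g, a, l, n, e, v, i)
  "galgalsolu" → prefix "galgal" already present; 4 new (s, o, l, u)
  "sarvitor" → 8 new (s, a, r, v, i, t, o, r)
  "ro" → 2 new (r, o)
  "pa" → 2 new (p, a)
  "galgalrofen" → prefix "galgal" already present; 5 new (r, o, f, e, n)
  "galgalmorgal" → prefix "galgal" already present; 6 new (m, o, r, g, a, l)
  "runven" → prefix "r" already present; 5 new (u, n, v, e, n)
  "galgalvita" → prefix "galgal" already present; 4 new (v, i, t, a)
  "galgalpasar" → prefix "galgal" already present; 5 new (p, a, s, a, r)
  "galgalfendor" → prefix "galgal" already present; 6 new (f, e, n, d, o, r)
Total nodes = 10 + 4 + 8 + 2 + 2 + 5 + 6 + 5 + 4 + 5 + 6 = 57

57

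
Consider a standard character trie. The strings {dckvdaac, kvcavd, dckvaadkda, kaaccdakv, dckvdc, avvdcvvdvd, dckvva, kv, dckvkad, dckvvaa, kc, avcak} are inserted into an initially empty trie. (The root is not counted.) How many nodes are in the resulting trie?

Trace insertions, counting only characters that open a new branch:
  "dckvdaac" → 8 new (d, c, k, v, d, a, a, c)
  "kvcavd" → 6 new (k, v, c, a, v, d)
  "dckvaadkda" → prefix "dckv" already present; 6 new (a, a, d, k, d, a)
  "kaaccdakv" → prefix "k" already present; 8 new (a, a, c, c, d, a, k, v)
  "dckvdc" → prefix "dckvd" already present; 1 new (c)
  "avvdcvvdvd" → 10 new (a, v, v, d, c, v, v, d, v, d)
  "dckvva" → prefix "dckv" already present; 2 new (v, a)
  "kv" → prefix "kv" already present; 0 new (none)
  "dckvkad" → prefix "dckv" already present; 3 new (k, a, d)
  "dckvvaa" → prefix "dckvva" already present; 1 new (a)
  "kc" → prefix "k" already present; 1 new (c)
  "avcak" → prefix "av" already present; 3 new (c, a, k)
Total nodes = 8 + 6 + 6 + 8 + 1 + 10 + 2 + 0 + 3 + 1 + 1 + 3 = 49

49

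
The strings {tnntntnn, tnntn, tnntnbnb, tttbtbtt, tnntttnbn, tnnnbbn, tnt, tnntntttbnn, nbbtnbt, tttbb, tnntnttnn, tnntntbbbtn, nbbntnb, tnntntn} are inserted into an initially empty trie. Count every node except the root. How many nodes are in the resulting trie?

52

Insert word by word; a character creates a node only if that edge doesn't already exist:
  "tnntntnn" → 8 new (t, n, n, t, n, t, n, n)
  "tnntn" → prefix "tnntn" already present; 0 new (none)
  "tnntnbnb" → prefix "tnntn" already present; 3 new (b, n, b)
  "tttbtbtt" → prefix "t" already present; 7 new (t, t, b, t, b, t, t)
  "tnntttnbn" → prefix "tnnt" already present; 5 new (t, t, n, b, n)
  "tnnnbbn" → prefix "tnn" already present; 4 new (n, b, b, n)
  "tnt" → prefix "tn" already present; 1 new (t)
  "tnntntttbnn" → prefix "tnntnt" already present; 5 new (t, t, b, n, n)
  "nbbtnbt" → 7 new (n, b, b, t, n, b, t)
  "tttbb" → prefix "tttb" already present; 1 new (b)
  "tnntnttnn" → prefix "tnntntt" already present; 2 new (n, n)
  "tnntntbbbtn" → prefix "tnntnt" already present; 5 new (b, b, b, t, n)
  "nbbntnb" → prefix "nbb" already present; 4 new (n, t, n, b)
  "tnntntn" → prefix "tnntntn" already present; 0 new (none)
Total nodes = 8 + 0 + 3 + 7 + 5 + 4 + 1 + 5 + 7 + 1 + 2 + 5 + 4 + 0 = 52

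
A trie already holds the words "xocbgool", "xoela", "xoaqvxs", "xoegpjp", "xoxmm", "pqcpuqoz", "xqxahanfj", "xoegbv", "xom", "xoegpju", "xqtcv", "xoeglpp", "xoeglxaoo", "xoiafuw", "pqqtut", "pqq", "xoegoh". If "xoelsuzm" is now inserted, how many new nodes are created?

Walking "xoelsuzm" from the root, the first 4 characters ("xoel") follow existing edges; "s" is the first miss.
So 8 − 4 = 4 new nodes.

4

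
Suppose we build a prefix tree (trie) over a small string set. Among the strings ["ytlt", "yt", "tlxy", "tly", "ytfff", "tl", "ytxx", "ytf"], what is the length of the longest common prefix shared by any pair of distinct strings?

Look for the deepest trie node that still has at least two words in its subtree.
"ytf" and "ytfff" agree on "ytf" (3 characters) before diverging; nothing deeper is shared.
Longest shared-prefix length: 3

3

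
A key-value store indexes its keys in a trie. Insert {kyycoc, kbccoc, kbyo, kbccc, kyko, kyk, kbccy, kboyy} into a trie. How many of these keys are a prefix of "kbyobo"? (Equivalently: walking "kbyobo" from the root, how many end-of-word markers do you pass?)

Walk "kbyobo" from the root; an end-of-word marker is hit whenever a stored word is a prefix of "kbyobo".
Prefixes of the query that are stored words: "kbyo"
Count: 1

1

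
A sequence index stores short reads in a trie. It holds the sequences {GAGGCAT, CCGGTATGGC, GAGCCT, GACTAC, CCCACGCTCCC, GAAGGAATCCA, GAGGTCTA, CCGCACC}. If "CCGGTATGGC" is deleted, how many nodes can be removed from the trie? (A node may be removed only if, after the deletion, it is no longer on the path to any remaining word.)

7

A node on "CCGGTATGGC"'s path can go only if nothing else ends at it or branches off below it.
The suffix "GTATGGC" (7 nodes) is used only by "CCGGTATGGC"; the node for "CCG" still has the child "C", so pruning stops there.
Nodes removed: 7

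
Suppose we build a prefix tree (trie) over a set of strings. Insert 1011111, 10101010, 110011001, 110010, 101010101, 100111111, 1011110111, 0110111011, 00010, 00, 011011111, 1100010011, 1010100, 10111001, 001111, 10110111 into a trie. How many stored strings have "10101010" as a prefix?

2

Traverse to the node for "10101010", then collect every word in that subtree.
Words under "10101010": 10101010, 101010101
Count: 2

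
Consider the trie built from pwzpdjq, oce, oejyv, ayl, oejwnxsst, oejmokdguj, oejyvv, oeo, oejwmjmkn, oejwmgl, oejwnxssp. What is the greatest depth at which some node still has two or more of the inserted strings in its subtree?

8

Look for the deepest trie node that still has at least two words in its subtree.
"oejwnxssp" and "oejwnxsst" agree on "oejwnxss" (8 characters) before diverging; nothing deeper is shared.
Longest shared-prefix length: 8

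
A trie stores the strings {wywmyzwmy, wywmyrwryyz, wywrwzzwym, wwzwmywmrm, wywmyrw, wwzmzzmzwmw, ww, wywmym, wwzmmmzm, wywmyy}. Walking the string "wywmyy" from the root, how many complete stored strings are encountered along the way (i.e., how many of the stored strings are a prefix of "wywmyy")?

Walk "wywmyy" from the root; an end-of-word marker is hit whenever a stored word is a prefix of "wywmyy".
Prefixes of the query that are stored words: "wywmyy"
Count: 1

1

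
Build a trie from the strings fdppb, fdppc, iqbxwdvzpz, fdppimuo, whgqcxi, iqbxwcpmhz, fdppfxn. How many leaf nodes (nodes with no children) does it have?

7

A leaf is a node with no children — equivalently, the end of a word that is not a proper prefix of any other stored word.
Those words: "fdppb", "fdppc", "fdppfxn", "fdppimuo", "iqbxwcpmhz", "iqbxwdvzpz", "whgqcxi"
Leaf count: 7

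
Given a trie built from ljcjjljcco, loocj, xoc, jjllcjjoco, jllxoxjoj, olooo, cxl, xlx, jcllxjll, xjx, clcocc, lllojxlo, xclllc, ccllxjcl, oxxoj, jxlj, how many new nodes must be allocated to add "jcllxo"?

1

Walking "jcllxo" from the root, the first 5 characters ("jcllx") follow existing edges; "o" is the first miss.
Each of the 1 remaining characters creates one node.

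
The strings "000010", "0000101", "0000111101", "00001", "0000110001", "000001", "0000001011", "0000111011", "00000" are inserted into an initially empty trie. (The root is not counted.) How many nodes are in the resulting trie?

26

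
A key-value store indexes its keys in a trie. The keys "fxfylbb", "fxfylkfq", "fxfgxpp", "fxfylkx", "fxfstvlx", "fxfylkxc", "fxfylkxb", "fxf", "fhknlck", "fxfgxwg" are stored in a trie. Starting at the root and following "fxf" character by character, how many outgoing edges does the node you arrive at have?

The children of the "fxf" node are the distinct next characters among strings starting with "fxf".
Distinct next characters after "fxf": g, s, y.
That node has 3 child edges.

3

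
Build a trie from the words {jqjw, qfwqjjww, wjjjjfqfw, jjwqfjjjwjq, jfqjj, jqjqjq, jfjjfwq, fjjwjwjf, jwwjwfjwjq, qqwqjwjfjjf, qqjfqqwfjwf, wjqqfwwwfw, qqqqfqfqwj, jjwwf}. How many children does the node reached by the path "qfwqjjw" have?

1

The children of the "qfwqjjw" node are the distinct next characters among strings starting with "qfwqjjw".
Characters that immediately follow "qfwqjjw" among the stored strings: {w}.
That node has 1 child edge.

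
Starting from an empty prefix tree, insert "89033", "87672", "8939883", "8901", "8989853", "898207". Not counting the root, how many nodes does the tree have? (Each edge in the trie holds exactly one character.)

Insert word by word; a character creates a node only if that edge doesn't already exist:
  "89033" → 5 new (8, 9, 0, 3, 3)
  "87672" → prefix "8" already present; 4 new (7, 6, 7, 2)
  "8939883" → prefix "89" already present; 5 new (3, 9, 8, 8, 3)
  "8901" → prefix "890" already present; 1 new (1)
  "8989853" → prefix "89" already present; 5 new (8, 9, 8, 5, 3)
  "898207" → prefix "898" already present; 3 new (2, 0, 7)
Total nodes = 5 + 4 + 5 + 1 + 5 + 3 = 23

23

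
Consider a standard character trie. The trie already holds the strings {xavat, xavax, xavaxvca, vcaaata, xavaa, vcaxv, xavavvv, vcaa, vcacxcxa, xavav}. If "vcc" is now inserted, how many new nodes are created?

1

"vc" is already a path in the trie; the remaining "c" must be added.
Each of the 1 remaining characters creates one node.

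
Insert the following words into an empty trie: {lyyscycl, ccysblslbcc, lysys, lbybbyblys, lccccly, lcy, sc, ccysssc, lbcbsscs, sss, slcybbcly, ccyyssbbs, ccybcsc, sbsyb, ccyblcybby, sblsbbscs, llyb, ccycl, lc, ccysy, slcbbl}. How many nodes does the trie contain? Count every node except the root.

95

Count nodes per top-level branch (shared prefixes stored once):
  'c'-branch (ccybcsc, ccyblcybby, ccycl, ccysblslbcc, ccysssc, ccysy, ccyyssbbs): 33 nodes
  'l'-branch (lbcbsscs, lbybbyblys, lc, lccccly, lcy, llyb, lysys, lyyscycl): 36 nodes
  's'-branch (sblsbbscs, sbsyb, sc, slcbbl, slcybbcly, sss): 26 nodes
Sum: 95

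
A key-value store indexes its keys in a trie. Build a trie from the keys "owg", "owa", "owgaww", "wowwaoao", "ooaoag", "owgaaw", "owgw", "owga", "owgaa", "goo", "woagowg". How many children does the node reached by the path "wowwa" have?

1

Walk "wowwa" from the root, arriving at one node.
Characters that immediately follow "wowwa" among the stored strings: {o}.
That node has 1 child edge.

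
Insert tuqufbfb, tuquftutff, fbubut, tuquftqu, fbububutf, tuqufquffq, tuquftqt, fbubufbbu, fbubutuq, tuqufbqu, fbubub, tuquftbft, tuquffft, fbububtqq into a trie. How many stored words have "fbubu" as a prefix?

Filter for entries beginning with "fbubu":
Matches: "fbubub", "fbububtqq", "fbububutf", "fbubufbbu", "fbubut", "fbubutuq"
Count: 6

6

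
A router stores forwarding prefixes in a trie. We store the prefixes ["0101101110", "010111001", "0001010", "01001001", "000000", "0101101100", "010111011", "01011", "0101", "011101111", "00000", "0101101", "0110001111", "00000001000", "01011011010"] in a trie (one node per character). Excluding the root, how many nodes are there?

Count nodes per top-level branch (shared prefixes stored once):
  '0'-branch (00000, 000000, 00000001000, 0001010, 01001001, 0101, 01011, 0101101, 0101101100, 01011011010, 0101101110, 010111001, 010111011, 0110001111, 011101111): 53 nodes
Sum: 53

53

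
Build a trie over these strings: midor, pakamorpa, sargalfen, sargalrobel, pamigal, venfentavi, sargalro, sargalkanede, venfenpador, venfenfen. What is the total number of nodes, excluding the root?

57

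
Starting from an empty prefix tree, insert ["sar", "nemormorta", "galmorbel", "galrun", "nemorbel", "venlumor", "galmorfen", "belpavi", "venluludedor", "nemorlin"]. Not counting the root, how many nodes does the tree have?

Trace insertions, counting only characters that open a new branch:
  "sar" → 3 new (s, a, r)
  "nemormorta" → 10 new (n, e, m, o, r, m, o, r, t, a)
  "galmorbel" → 9 new (g, a, l, m, o, r, b, e, l)
  "galrun" → prefix "gal" already present; 3 new (r, u, n)
  "nemorbel" → prefix "nemor" already present; 3 new (b, e, l)
  "venlumor" → 8 new (v, e, n, l, u, m, o, r)
  "galmorfen" → prefix "galmor" already present; 3 new (f, e, n)
  "belpavi" → 7 new (b, e, l, p, a, v, i)
  "venluludedor" → prefix "venlu" already present; 7 new (l, u, d, e, d, o, r)
  "nemorlin" → prefix "nemor" already present; 3 new (l, i, n)
Total nodes = 3 + 10 + 9 + 3 + 3 + 8 + 3 + 7 + 7 + 3 = 56

56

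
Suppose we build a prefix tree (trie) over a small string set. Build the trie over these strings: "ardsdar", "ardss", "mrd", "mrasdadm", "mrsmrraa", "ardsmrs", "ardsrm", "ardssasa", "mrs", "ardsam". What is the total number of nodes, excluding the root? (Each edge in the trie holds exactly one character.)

33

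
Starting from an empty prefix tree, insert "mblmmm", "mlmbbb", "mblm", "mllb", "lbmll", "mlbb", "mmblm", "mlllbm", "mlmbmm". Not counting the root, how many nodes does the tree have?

Trace insertions, counting only characters that open a new branch:
  "mblmmm" → 6 new (m, b, l, m, m, m)
  "mlmbbb" → prefix "m" already present; 5 new (l, m, b, b, b)
  "mblm" → prefix "mblm" already present; 0 new (none)
  "mllb" → prefix "ml" already present; 2 new (l, b)
  "lbmll" → 5 new (l, b, m, l, l)
  "mlbb" → prefix "ml" already present; 2 new (b, b)
  "mmblm" → prefix "m" already present; 4 new (m, b, l, m)
  "mlllbm" → prefix "mll" already present; 3 new (l, b, m)
  "mlmbmm" → prefix "mlmb" already present; 2 new (m, m)
Total nodes = 6 + 5 + 0 + 2 + 5 + 2 + 4 + 3 + 2 = 29

29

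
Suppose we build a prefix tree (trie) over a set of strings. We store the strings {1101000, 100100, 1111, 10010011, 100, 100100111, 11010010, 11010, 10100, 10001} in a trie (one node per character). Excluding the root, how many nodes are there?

Count nodes per top-level branch (shared prefixes stored once):
  '1'-branch (100, 10001, 100100, 10010011, 100100111, 10100, 11010, 1101000, 11010010, 1111): 24 nodes
Sum: 24

24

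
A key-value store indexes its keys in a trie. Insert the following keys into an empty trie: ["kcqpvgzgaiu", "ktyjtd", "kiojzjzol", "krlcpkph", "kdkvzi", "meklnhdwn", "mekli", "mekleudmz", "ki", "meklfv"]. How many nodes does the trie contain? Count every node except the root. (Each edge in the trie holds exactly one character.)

53

Trace insertions, counting only characters that open a new branch:
  "kcqpvgzgaiu" → 11 new (k, c, q, p, v, g, z, g, a, i, u)
  "ktyjtd" → prefix "k" already present; 5 new (t, y, j, t, d)
  "kiojzjzol" → prefix "k" already present; 8 new (i, o, j, z, j, z, o, l)
  "krlcpkph" → prefix "k" already present; 7 new (r, l, c, p, k, p, h)
  "kdkvzi" → prefix "k" already present; 5 new (d, k, v, z, i)
  "meklnhdwn" → 9 new (m, e, k, l, n, h, d, w, n)
  "mekli" → prefix "mekl" already present; 1 new (i)
  "mekleudmz" → prefix "mekl" already present; 5 new (e, u, d, m, z)
  "ki" → prefix "ki" already present; 0 new (none)
  "meklfv" → prefix "mekl" already present; 2 new (f, v)
Total nodes = 11 + 5 + 8 + 7 + 5 + 9 + 1 + 5 + 0 + 2 = 53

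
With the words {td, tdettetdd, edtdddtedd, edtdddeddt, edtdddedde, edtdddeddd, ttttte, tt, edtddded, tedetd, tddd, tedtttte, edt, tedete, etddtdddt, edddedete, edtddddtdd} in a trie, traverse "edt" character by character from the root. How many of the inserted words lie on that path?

1

Check each prefix of "edt" against the stored set — each match is an end-marker on the path.
Prefixes of the query that are stored words: "edt"
Count: 1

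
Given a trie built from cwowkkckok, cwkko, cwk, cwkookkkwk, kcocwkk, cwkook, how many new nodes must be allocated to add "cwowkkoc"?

"cwowkk" is already a path in the trie; the remaining "oc" must be added.
So 8 − 6 = 2 new nodes.

2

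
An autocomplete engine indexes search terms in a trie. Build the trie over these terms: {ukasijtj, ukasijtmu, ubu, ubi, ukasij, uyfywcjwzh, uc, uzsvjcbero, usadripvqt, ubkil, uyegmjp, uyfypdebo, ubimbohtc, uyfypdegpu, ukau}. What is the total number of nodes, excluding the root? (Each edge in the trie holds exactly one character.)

64

Insert word by word; a character creates a node only if that edge doesn't already exist:
  "ukasijtj" → 8 new (u, k, a, s, i, j, t, j)
  "ukasijtmu" → prefix "ukasijt" already present; 2 new (m, u)
  "ubu" → prefix "u" already present; 2 new (b, u)
  "ubi" → prefix "ub" already present; 1 new (i)
  "ukasij" → prefix "ukasij" already present; 0 new (none)
  "uyfywcjwzh" → prefix "u" already present; 9 new (y, f, y, w, c, j, w, z, h)
  "uc" → prefix "u" already present; 1 new (c)
  "uzsvjcbero" → prefix "u" already present; 9 new (z, s, v, j, c, b, e, r, o)
  "usadripvqt" → prefix "u" already present; 9 new (s, a, d, r, i, p, v, q, t)
  "ubkil" → prefix "ub" already present; 3 new (k, i, l)
  "uyegmjp" → prefix "uy" already present; 5 new (e, g, m, j, p)
  "uyfypdebo" → prefix "uyfy" already present; 5 new (p, d, e, b, o)
  "ubimbohtc" → prefix "ubi" already present; 6 new (m, b, o, h, t, c)
  "uyfypdegpu" → prefix "uyfypde" already present; 3 new (g, p, u)
  "ukau" → prefix "uka" already present; 1 new (u)
Total nodes = 8 + 2 + 2 + 1 + 0 + 9 + 1 + 9 + 9 + 3 + 5 + 5 + 6 + 3 + 1 = 64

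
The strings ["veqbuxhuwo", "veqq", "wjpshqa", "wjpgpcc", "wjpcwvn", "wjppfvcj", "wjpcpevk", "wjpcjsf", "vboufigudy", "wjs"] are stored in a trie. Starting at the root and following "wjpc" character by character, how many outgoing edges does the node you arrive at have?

3

Walk "wjpc" from the root, arriving at one node.
Distinct next characters after "wjpc": j, p, w.
That node has 3 child edges.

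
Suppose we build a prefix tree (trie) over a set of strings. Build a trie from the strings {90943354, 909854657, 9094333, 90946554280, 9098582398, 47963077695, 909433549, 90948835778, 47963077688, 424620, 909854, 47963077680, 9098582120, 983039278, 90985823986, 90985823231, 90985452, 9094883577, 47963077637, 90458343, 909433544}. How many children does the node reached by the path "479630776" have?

Walk "479630776" from the root, arriving at one node.
Characters that immediately follow "479630776" among the stored strings: {3, 8, 9}.
That node has 3 child edges.

3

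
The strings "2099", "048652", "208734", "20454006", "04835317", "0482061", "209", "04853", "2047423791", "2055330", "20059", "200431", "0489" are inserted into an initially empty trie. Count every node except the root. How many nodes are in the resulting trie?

50

Trace insertions, counting only characters that open a new branch:
  "2099" → 4 new (2, 0, 9, 9)
  "048652" → 6 new (0, 4, 8, 6, 5, 2)
  "208734" → prefix "20" already present; 4 new (8, 7, 3, 4)
  "20454006" → prefix "20" already present; 6 new (4, 5, 4, 0, 0, 6)
  "04835317" → prefix "048" already present; 5 new (3, 5, 3, 1, 7)
  "0482061" → prefix "048" already present; 4 new (2, 0, 6, 1)
  "209" → prefix "209" already present; 0 new (none)
  "04853" → prefix "048" already present; 2 new (5, 3)
  "2047423791" → prefix "204" already present; 7 new (7, 4, 2, 3, 7, 9, 1)
  "2055330" → prefix "20" already present; 5 new (5, 5, 3, 3, 0)
  "20059" → prefix "20" already present; 3 new (0, 5, 9)
  "200431" → prefix "200" already present; 3 new (4, 3, 1)
  "0489" → prefix "048" already present; 1 new (9)
Total nodes = 4 + 6 + 4 + 6 + 5 + 4 + 0 + 2 + 7 + 5 + 3 + 3 + 1 = 50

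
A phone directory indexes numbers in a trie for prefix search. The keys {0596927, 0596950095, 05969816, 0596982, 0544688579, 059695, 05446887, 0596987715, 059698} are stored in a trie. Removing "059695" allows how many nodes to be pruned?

After clearing the end-marker at "059695", prune upward until reaching a node still needed by another word.
Every node on "059695" is still needed (e.g. by "0596950095"), so nothing is freed.
Nodes removed: 0

0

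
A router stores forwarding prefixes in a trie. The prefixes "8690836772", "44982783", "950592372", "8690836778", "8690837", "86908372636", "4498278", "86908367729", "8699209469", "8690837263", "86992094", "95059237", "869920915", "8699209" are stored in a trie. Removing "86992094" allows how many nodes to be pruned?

After clearing the end-marker at "86992094", prune upward until reaching a node still needed by another word.
Every node on "86992094" is still needed (e.g. by "8699209469"), so nothing is freed.
Nodes removed: 0

0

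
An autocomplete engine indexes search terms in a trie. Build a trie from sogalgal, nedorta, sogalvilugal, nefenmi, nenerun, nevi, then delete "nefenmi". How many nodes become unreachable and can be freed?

After clearing the end-marker at "nefenmi", prune upward until reaching a node still needed by another word.
The suffix "fenmi" (5 nodes) is used only by "nefenmi"; the node for "ne" still has the child "d", so pruning stops there.
Nodes removed: 5

5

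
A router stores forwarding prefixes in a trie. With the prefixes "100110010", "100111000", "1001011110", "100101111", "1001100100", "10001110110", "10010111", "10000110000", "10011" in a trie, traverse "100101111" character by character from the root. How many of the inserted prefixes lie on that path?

Check each prefix of "100101111" against the stored set — each match is an end-marker on the path.
Prefixes of the query that are stored words: "10010111", "100101111"
Count: 2

2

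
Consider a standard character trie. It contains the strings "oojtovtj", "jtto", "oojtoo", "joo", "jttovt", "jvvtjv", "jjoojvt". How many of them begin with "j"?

Filter for entries beginning with "j":
Words under "j": jjoojvt, joo, jtto, jttovt, jvvtjv
Count: 5

5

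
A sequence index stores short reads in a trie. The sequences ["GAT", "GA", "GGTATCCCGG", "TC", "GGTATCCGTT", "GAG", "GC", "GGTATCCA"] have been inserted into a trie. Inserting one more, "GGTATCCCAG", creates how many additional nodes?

2

"GGTATCCC" is already a path in the trie; the remaining "AG" must be added.
So 10 − 8 = 2 new nodes.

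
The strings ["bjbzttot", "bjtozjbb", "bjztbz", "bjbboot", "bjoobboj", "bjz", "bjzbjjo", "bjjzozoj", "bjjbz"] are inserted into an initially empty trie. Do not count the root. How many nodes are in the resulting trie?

Count nodes per top-level branch (shared prefixes stored once):
  'b'-branch (bjbboot, bjbzttot, bjjbz, bjjzozoj, bjoobboj, bjtozjbb, bjz, bjzbjjo, bjztbz): 40 nodes
Sum: 40

40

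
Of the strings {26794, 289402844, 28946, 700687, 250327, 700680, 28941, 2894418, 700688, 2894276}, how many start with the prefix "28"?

5

Walk to "28"; the words in its subtree are exactly those with that prefix.
Words under "28": 289402844, 28941, 2894276, 2894418, 28946
Count: 5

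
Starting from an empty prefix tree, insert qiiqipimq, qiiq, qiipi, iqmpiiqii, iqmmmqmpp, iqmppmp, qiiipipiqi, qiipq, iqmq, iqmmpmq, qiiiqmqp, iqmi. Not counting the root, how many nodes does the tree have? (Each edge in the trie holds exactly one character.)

46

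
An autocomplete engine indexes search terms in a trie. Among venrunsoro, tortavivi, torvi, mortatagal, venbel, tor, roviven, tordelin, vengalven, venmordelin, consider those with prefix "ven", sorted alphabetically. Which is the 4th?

DFS of the "ven" subtree visits, in order: "venbel", "vengalven", "venmordelin", "venrunsoro"
The 4th is venrunsoro.

venrunsoro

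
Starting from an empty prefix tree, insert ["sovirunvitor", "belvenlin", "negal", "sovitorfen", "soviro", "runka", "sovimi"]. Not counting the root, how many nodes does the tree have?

For each word, the new-node count is its length minus the longest prefix already in the trie:
  "sovirunvitor" → 12 new (s, o, v, i, r, u, n, v, i, t, o, r)
  "belvenlin" → 9 new (b, e, l, v, e, n, l, i, n)
  "negal" → 5 new (n, e, g, a, l)
  "sovitorfen" → prefix "sovi" already present; 6 new (t, o, r, f, e, n)
  "soviro" → prefix "sovir" already present; 1 new (o)
  "runka" → 5 new (r, u, n, k, a)
  "sovimi" → prefix "sovi" already present; 2 new (m, i)
Total nodes = 12 + 9 + 5 + 6 + 1 + 5 + 2 = 40

40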